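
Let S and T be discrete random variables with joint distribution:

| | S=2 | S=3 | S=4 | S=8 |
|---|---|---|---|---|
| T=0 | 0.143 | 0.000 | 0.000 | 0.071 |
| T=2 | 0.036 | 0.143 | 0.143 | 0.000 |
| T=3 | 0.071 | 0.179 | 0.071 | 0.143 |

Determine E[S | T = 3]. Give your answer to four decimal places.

P(T = 3) = 0.464.
Summing S·P(S=x,T=y) over the conditioning event gives 2.107.
E[S | T = 3] = (2.107) / (0.464) = 4.5409.

4.5409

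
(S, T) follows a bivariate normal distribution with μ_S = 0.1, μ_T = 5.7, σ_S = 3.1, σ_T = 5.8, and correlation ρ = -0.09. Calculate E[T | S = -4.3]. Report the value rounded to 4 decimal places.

6.4409

The regression of T on S has slope ρ·σ_T/σ_S and passes through (μ_S, μ_T).
E[T | S=-4.3] = 5.7 + (-0.09)·(5.8/3.1)·(-4.3 − (0.1)) = 5.7 + (-0.16839)·(-4.4) = 6.4409.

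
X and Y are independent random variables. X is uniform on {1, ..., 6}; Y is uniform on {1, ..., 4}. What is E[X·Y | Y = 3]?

21/2

Outcomes with Y = 3: (1,3), (2,3), (3,3), (4,3), (5,3), (6,3), each with probability 1/24.
E[X·Y | Y = 3] = (3 + 6 + 9 + 12 + 15 + 18) / 6 = 21/2.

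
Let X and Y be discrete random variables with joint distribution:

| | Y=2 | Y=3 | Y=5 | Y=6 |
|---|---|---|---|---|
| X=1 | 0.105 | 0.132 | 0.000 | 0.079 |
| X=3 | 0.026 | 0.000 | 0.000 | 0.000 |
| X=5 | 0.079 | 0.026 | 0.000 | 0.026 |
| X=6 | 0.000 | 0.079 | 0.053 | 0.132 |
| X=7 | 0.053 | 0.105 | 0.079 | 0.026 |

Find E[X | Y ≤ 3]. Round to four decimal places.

P(Y ≤ 3) = 0.605.
Σ X·P over the event = 1·(0.105) + 1·(0.132) + 3·(0.026) + 5·(0.079) + 5·(0.026) + 6·(0.079) + 7·(0.053) + 7·(0.105) = 2.420.
E[X | Y ≤ 3] = (2.420) / (0.605) = 4.0000.

4.0000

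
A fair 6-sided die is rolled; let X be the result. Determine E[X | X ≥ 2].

Given X ≥ 2, X is equally likely to be any of {2, 3, 4, 5, 6}.
E[X | X ≥ 2] = (2 + 3 + 4 + 5 + 6) / 5 = 4.

4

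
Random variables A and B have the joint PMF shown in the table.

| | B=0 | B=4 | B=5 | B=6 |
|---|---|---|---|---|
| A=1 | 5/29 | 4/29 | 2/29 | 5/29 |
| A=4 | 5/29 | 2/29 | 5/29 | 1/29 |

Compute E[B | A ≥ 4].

P(A ≥ 4) = 13/29.
Σ B·P over the event = 0·(5/29) + 4·(2/29) + 5·(5/29) + 6·(1/29) = 39/29.
E[B | A ≥ 4] = (39/29) / (13/29) = 3.

3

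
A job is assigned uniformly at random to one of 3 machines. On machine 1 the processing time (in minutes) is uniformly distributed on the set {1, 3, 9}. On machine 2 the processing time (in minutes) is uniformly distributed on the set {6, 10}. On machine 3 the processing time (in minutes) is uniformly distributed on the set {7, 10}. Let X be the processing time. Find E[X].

125/18

E[X | machine 1] = (1+3+9)/3 = 13/3.
E[X | machine 2] = (6+10)/2 = 8.
E[X | machine 3] = (7+10)/2 = 17/2.
E[X] = (1/3)·(13/3) + (1/3)·(8) + (1/3)·(17/2) = 125/18.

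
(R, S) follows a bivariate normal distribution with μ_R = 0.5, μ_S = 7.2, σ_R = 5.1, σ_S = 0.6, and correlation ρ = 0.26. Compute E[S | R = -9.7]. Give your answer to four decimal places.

6.8880

E[S | R=x] = μ_S + ρ(σ_S/σ_R)(x − μ_R) for jointly normal variables.
E[S | R=-9.7] = 7.2 + (0.26)·(0.6/5.1)·(-9.7 − (0.5)) = 7.2 + (0.030588)·(-10.2) = 6.8880.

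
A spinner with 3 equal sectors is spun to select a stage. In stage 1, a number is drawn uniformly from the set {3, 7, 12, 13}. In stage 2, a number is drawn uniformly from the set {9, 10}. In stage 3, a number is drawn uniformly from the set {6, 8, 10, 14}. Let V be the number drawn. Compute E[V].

E[V | stage 1] = (3+7+12+13)/4 = 35/4.
E[V | stage 2] = (9+10)/2 = 19/2.
E[V | stage 3] = (6+8+10+14)/4 = 19/2.
E[V] = (1/3)·(35/4) + (1/3)·(19/2) + (1/3)·(19/2) = 37/4.

37/4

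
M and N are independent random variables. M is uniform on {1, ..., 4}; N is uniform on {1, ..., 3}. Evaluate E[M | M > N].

Outcomes with M > N: (2,1), (3,1), (3,2), (4,1), (4,2), (4,3), each with probability 1/12.
E[M | M > N] = (2 + 3 + 3 + 4 + 4 + 4) / 6 = 10/3.

10/3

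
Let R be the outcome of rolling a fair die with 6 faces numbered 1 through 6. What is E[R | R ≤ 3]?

Given R ≤ 3, R is equally likely to be any of {1, 2, 3}.
E[R | R ≤ 3] = (1 + 2 + 3) / 3 = 2.

2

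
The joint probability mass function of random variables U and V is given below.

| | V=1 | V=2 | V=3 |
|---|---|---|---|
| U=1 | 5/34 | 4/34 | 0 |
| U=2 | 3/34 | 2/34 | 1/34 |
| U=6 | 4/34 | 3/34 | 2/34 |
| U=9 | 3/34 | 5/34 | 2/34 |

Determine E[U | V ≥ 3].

P(V ≥ 3) = 5/34.
Summing U·P(U=x,V=y) over the conditioning event gives 16/17.
E[U | V ≥ 3] = (16/17) / (5/34) = 32/5.

32/5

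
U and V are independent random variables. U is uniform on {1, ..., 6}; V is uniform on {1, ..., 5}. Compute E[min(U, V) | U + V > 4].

P(U + V > 4) = 4/5.
Summing min(U,V)·P(x,y) over outcomes with U + V > 4 gives 21/10.
E[min(U, V) | U + V > 4] = (21/10) / (4/5) = 21/8.

21/8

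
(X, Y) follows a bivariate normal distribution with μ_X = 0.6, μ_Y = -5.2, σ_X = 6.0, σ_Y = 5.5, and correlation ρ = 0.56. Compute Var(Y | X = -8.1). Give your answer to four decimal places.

For a bivariate normal, Var(Y | X=x) = σ_Y²(1 − ρ²).
Var(Y | X=-8.1) = (5.5)²·(1 − (0.56)²) = 30.25·0.6864 = 20.7636.

20.7636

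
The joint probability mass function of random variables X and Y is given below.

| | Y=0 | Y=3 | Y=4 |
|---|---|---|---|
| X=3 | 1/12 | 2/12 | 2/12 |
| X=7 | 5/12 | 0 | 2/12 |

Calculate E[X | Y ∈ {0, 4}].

29/5

P(Y ∈ {0, 4}) = 5/6.
Σ X·P over the event = 3·(1/12) + 3·(2/12) + 7·(5/12) + 7·(2/12) = 29/6.
E[X | Y ∈ {0, 4}] = (29/6) / (5/6) = 29/5.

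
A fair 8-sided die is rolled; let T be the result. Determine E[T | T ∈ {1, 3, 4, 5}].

P(T ∈ {1, 3, 4, 5}) = 1/2.
Σ over the event: 1·1/8 + 3·1/8 + 4·1/8 + 5·1/8 = 13/8.
E[T | T ∈ {1, 3, 4, 5}] = (13/8) / (1/2) = 13/4.

13/4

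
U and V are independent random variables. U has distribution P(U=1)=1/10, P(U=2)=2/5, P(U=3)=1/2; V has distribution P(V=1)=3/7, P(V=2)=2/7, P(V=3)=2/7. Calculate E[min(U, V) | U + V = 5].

2

P(U + V = 5) = 9/35.
Summing min(U,V)·P(x,y) over outcomes with U + V = 5 gives 18/35.
E[min(U, V) | U + V = 5] = (18/35) / (9/35) = 2.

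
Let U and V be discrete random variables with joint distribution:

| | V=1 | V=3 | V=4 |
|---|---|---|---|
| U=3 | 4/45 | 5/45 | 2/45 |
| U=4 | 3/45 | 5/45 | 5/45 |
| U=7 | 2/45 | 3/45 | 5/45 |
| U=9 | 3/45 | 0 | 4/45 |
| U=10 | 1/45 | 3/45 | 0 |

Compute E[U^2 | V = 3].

P(V = 3) = 16/45.
Σ U^2·P over the event = 9·(5/45) + 16·(5/45) + 49·(3/45) + 100·(3/45) = 572/45.
E[U^2 | V = 3] = (572/45) / (16/45) = 143/4.

143/4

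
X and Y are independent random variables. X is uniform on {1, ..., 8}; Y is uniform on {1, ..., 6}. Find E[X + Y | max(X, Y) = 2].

Outcomes with max(X, Y) = 2: (1,2), (2,1), (2,2), each with probability 1/48.
E[X + Y | max(X, Y) = 2] = (3 + 3 + 4) / 3 = 10/3.

10/3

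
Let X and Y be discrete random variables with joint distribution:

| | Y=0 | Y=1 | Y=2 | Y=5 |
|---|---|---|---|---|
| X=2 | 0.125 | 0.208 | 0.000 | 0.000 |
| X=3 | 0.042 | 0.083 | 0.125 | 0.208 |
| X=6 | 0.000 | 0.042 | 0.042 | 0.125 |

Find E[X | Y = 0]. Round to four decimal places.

P(Y = 0) = 0.167.
Σ X·P over the event = 2·(0.125) + 3·(0.042) = 0.376.
E[X | Y = 0] = (0.376) / (0.167) = 2.2515.

2.2515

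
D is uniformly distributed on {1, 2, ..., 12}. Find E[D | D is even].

Given D is even, D is equally likely to be any of {2, 4, 6, 8, 10, 12}.
E[D | D is even] = (2 + 4 + 6 + 8 + 10 + 12) / 6 = 7.

7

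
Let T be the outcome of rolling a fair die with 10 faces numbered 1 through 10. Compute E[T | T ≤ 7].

Given T ≤ 7, T is equally likely to be any of {1, 2, 3, 4, 5, 6, 7}.
E[T | T ≤ 7] = (1 + 2 + 3 + 4 + 5 + 6 + 7) / 7 = 4.

4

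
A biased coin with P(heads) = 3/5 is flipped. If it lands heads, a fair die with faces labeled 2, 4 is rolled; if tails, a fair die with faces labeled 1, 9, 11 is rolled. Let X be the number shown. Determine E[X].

E[X | heads] = (2+4)/2 = 3.
E[X | tails] = (1+9+11)/3 = 7.
By the law of total expectation,
E[X] = (3/5)·(3) + (2/5)·(7) = 23/5.

23/5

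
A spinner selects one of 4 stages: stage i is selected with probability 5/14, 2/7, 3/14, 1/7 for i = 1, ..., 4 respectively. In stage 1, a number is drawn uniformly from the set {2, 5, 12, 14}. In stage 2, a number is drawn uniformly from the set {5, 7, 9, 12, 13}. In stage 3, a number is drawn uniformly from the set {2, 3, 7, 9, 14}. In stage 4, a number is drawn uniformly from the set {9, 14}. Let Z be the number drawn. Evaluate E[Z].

2441/280

E[Z | stage 1] = (2+5+12+14)/4 = 33/4.
E[Z | stage 2] = (5+7+9+12+13)/5 = 46/5.
E[Z | stage 3] = (2+3+7+9+14)/5 = 7.
E[Z | stage 4] = (9+14)/2 = 23/2.
E[Z] = (5/14)·(33/4) + (2/7)·(46/5) + (3/14)·(7) + (1/7)·(23/2) = 2441/280.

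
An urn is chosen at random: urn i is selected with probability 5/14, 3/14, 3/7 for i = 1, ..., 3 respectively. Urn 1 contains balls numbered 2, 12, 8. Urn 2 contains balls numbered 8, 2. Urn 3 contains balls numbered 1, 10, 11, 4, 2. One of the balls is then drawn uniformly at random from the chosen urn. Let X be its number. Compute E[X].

E[X | urn 1] = (2+12+8)/3 = 22/3.
E[X | urn 2] = (8+2)/2 = 5.
E[X | urn 3] = (1+10+11+4+2)/5 = 28/5.
E[X] = (5/14)·(22/3) + (3/14)·(5) + (3/7)·(28/5) = 1279/210.

1279/210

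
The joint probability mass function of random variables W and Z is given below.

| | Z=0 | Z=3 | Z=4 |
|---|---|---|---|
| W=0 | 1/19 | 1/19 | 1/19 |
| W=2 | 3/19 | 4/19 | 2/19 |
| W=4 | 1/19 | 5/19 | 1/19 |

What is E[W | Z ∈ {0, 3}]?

38/15

P(Z ∈ {0, 3}) = 15/19.
Σ W·P over the event = 0·(1/19) + 0·(1/19) + 2·(3/19) + 2·(4/19) + 4·(1/19) + 4·(5/19) = 2.
E[W | Z ∈ {0, 3}] = (2) / (15/19) = 38/15.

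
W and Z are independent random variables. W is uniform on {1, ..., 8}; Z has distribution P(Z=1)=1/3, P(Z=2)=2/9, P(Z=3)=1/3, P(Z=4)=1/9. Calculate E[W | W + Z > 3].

P(W + Z > 3) = 8/9.
Summing W·P(x,y) over outcomes with W + Z > 3 gives 313/72.
E[W | W + Z > 3] = (313/72) / (8/9) = 313/64.

313/64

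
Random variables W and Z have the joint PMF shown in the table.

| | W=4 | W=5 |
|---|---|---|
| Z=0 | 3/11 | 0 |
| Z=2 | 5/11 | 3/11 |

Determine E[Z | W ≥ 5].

2

P(W ≥ 5) = 3/11.
Σ Z·P over the event = 2·(3/11) = 6/11.
E[Z | W ≥ 5] = (6/11) / (3/11) = 2.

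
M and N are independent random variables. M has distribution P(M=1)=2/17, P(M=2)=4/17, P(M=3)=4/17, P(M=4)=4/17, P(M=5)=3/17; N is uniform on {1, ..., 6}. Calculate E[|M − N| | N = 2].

P(N = 2) = 1/6.
Summing |M−N|·P(x,y) over outcomes with N = 2 gives 23/102.
E[|M − N| | N = 2] = (23/102) / (1/6) = 23/17.

23/17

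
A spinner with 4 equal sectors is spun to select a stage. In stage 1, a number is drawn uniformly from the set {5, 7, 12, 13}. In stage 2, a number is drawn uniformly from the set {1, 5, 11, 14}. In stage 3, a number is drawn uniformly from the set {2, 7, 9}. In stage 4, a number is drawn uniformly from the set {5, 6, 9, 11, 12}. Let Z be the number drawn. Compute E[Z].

79/10

E[Z | stage 1] = (5+7+12+13)/4 = 37/4.
E[Z | stage 2] = (1+5+11+14)/4 = 31/4.
E[Z | stage 3] = (2+7+9)/3 = 6.
E[Z | stage 4] = (5+6+9+11+12)/5 = 43/5.
By the law of total expectation,
E[Z] = (1/4)·(37/4) + (1/4)·(31/4) + (1/4)·(6) + (1/4)·(43/5) = 79/10.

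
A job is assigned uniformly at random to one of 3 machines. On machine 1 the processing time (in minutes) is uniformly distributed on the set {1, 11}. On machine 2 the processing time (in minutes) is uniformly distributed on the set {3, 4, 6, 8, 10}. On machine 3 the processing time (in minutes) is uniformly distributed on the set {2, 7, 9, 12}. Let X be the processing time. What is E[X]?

197/30

E[X | machine 1] = (1+11)/2 = 6.
E[X | machine 2] = (3+4+6+8+10)/5 = 31/5.
E[X | machine 3] = (2+7+9+12)/4 = 15/2.
By the law of total expectation,
E[X] = (1/3)·(6) + (1/3)·(31/5) + (1/3)·(15/2) = 197/30.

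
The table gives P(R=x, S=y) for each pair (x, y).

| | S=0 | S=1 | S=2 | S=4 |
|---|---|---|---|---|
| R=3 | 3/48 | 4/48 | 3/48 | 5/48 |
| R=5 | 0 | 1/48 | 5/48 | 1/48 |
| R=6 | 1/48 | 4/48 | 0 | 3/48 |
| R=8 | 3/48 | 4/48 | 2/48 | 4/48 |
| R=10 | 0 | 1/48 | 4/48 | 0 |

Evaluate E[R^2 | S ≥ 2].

P(S ≥ 2) = 9/16.
Σ R^2·P over the event = 9·(3/48) + 9·(5/48) + 25·(5/48) + 25·(1/48) + 36·(3/48) + 64·(2/48) + 64·(4/48) + 100·(4/48) = 557/24.
E[R^2 | S ≥ 2] = (557/24) / (9/16) = 1114/27.

1114/27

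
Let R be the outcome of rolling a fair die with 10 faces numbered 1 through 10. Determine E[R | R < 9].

9/2

Given R < 9, R is equally likely to be any of {1, 2, 3, 4, 5, 6, 7, 8}.
E[R | R < 9] = (1 + 2 + 3 + 4 + 5 + 6 + 7 + 8) / 8 = 9/2.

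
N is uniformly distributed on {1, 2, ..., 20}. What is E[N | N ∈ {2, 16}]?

P(N ∈ {2, 16}) = 1/10.
Σ over the event: 2·1/20 + 16·1/20 = 9/10.
E[N | N ∈ {2, 16}] = (9/10) / (1/10) = 9.

9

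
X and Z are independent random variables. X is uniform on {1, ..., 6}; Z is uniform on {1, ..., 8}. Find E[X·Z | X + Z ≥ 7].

P(X + Z ≥ 7) = 11/16.
Summing XZ·P(x,y) over outcomes with X + Z ≥ 7 gives 343/24.
E[X·Z | X + Z ≥ 7] = (343/24) / (11/16) = 686/33.

686/33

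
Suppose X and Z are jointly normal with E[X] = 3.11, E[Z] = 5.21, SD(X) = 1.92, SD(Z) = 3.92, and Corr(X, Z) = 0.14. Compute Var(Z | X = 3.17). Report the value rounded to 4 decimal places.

15.0652

Var(Z | X=x) = (1 − ρ²)·σ_Z².
Var(Z | X=3.17) = (3.92)²·(1 − (0.14)²) = 15.3664·0.9804 = 15.0652.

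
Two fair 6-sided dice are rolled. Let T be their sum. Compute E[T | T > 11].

12

P(T > 11) = 1/36.
Σ over the event: 12·1/36 = 1/3.
E[T | T > 11] = (1/3) / (1/36) = 12.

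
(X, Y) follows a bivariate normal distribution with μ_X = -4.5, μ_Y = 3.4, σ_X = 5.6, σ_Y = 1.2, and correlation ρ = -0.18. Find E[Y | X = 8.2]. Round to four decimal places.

2.9101

For a bivariate normal, E[Y | X=x] = μ_Y + ρ·(σ_Y/σ_X)·(x − μ_X).
E[Y | X=8.2] = 3.4 + (-0.18)·(1.2/5.6)·(8.2 − (-4.5)) = 3.4 + (-0.038571)·(12.7) = 2.9101.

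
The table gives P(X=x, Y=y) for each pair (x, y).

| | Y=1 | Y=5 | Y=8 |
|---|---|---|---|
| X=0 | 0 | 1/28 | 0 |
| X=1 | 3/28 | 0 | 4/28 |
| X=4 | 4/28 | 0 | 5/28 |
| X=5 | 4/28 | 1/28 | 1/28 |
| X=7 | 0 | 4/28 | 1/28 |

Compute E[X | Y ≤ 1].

39/11

P(Y ≤ 1) = 11/28.
Σ X·P over the event = 1·(3/28) + 4·(4/28) + 5·(4/28) = 39/28.
E[X | Y ≤ 1] = (39/28) / (11/28) = 39/11.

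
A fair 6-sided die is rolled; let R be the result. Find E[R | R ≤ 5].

3

Given R ≤ 5, R is equally likely to be any of {1, 2, 3, 4, 5}.
E[R | R ≤ 5] = (1 + 2 + 3 + 4 + 5) / 5 = 3.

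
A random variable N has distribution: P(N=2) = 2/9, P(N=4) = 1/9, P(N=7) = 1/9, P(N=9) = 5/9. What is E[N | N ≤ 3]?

2

P(N ≤ 3) = 2/9.
Σ over the event: 2·2/9 = 4/9.
E[N | N ≤ 3] = (4/9) / (2/9) = 2.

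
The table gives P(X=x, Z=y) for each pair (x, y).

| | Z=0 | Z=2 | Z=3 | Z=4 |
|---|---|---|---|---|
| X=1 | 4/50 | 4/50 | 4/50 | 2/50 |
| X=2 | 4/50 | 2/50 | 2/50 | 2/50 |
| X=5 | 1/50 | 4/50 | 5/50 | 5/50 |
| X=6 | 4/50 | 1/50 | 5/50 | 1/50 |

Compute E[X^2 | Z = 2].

P(Z = 2) = 11/50.
Σ X^2·P over the event = 1·(4/50) + 4·(2/50) + 25·(4/50) + 36·(1/50) = 74/25.
E[X^2 | Z = 2] = (74/25) / (11/50) = 148/11.

148/11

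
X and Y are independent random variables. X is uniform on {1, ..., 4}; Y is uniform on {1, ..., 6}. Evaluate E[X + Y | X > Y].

Outcomes with X > Y: (2,1), (3,1), (3,2), (4,1), (4,2), (4,3), each with probability 1/24.
E[X + Y | X > Y] = (3 + 4 + 5 + 5 + 6 + 7) / 6 = 5.

5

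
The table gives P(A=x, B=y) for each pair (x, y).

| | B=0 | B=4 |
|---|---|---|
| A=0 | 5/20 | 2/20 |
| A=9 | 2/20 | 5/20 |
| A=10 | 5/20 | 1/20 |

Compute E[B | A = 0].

8/7

P(A = 0) = 7/20.
Σ B·P over the event = 0·(5/20) + 4·(2/20) = 2/5.
E[B | A = 0] = (2/5) / (7/20) = 8/7.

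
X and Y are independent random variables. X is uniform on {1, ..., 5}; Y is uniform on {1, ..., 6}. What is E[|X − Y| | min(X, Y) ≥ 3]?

P(min(X, Y) ≥ 3) = 2/5.
Summing |X−Y|·P(x,y) over outcomes with min(X, Y) ≥ 3 gives 7/15.
E[|X − Y| | min(X, Y) ≥ 3] = (7/15) / (2/5) = 7/6.

7/6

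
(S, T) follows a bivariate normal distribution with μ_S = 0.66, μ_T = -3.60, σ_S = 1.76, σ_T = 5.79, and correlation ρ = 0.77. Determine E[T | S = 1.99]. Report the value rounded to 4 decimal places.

The regression of T on S has slope ρ·σ_T/σ_S and passes through (μ_S, μ_T).
E[T | S=1.99] = -3.60 + (0.77)·(5.79/1.76)·(1.99 − (0.66)) = -3.60 + (2.53313)·(1.33) = -0.2309.

-0.2309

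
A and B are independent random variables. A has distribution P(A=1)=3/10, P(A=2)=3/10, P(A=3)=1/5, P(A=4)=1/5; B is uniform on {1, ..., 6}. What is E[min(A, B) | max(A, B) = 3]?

P(max(A, B) = 3) = 1/5.
Summing min(A,B)·P(x,y) over outcomes with max(A, B) = 3 gives 7/20.
E[min(A, B) | max(A, B) = 3] = (7/20) / (1/5) = 7/4.

7/4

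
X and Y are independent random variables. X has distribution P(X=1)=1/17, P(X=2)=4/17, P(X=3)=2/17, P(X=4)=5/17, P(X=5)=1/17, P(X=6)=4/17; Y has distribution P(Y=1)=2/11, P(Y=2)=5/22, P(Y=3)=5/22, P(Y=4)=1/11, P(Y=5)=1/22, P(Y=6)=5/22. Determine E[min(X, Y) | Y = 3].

P(Y = 3) = 5/22.
Summing min(X,Y)·P(x,y) over outcomes with Y = 3 gives 225/374.
E[min(X, Y) | Y = 3] = (225/374) / (5/22) = 45/17.

45/17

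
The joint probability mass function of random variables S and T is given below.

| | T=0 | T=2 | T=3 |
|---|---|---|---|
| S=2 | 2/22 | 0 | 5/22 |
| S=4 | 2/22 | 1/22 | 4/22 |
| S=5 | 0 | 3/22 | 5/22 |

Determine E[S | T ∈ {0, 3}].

P(T ∈ {0, 3}) = 9/11.
Σ S·P over the event = 2·(2/22) + 2·(5/22) + 4·(2/22) + 4·(4/22) + 5·(5/22) = 63/22.
E[S | T ∈ {0, 3}] = (63/22) / (9/11) = 7/2.

7/2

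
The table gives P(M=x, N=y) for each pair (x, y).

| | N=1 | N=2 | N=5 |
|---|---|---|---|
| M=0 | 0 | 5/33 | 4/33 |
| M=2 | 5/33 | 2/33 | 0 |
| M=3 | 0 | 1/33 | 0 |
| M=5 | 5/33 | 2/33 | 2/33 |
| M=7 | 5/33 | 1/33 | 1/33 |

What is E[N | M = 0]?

P(M = 0) = 3/11.
Σ N·P over the event = 2·(5/33) + 5·(4/33) = 10/11.
E[N | M = 0] = (10/11) / (3/11) = 10/3.

10/3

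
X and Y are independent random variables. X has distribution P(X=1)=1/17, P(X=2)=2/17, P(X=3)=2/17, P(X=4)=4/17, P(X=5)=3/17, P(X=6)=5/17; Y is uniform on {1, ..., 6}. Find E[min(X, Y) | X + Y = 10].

17/4

P(X + Y = 10) = 2/17.
Summing min(X,Y)·P(x,y) over outcomes with X + Y = 10 gives 1/2.
E[min(X, Y) | X + Y = 10] = (1/2) / (2/17) = 17/4.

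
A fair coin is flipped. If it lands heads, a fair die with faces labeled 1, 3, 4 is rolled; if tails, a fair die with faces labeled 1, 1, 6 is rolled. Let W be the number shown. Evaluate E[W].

E[W | heads] = (1+3+4)/3 = 8/3.
E[W | tails] = (1+1+6)/3 = 8/3.
By the law of total expectation,
E[W] = (1/2)·(8/3) + (1/2)·(8/3) = 8/3.

8/3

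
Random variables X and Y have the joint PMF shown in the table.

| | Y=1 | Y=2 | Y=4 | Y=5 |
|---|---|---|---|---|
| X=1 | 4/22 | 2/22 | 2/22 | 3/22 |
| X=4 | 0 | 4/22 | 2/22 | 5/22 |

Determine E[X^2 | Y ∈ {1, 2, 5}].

P(Y ∈ {1, 2, 5}) = 9/11.
Σ X^2·P over the event = 1·(4/22) + 1·(2/22) + 1·(3/22) + 16·(4/22) + 16·(5/22) = 153/22.
E[X^2 | Y ∈ {1, 2, 5}] = (153/22) / (9/11) = 17/2.

17/2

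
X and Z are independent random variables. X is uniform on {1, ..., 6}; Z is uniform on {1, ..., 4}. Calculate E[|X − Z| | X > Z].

P(X > Z) = 7/12.
Summing |X−Z|·P(x,y) over outcomes with X > Z gives 17/12.
E[|X − Z| | X > Z] = (17/12) / (7/12) = 17/7.

17/7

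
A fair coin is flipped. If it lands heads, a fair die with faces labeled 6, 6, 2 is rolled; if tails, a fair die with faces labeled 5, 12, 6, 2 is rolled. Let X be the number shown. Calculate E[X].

E[X | heads] = (6+6+2)/3 = 14/3.
E[X | tails] = (5+12+6+2)/4 = 25/4.
By the law of total expectation,
E[X] = (1/2)·(14/3) + (1/2)·(25/4) = 131/24.

131/24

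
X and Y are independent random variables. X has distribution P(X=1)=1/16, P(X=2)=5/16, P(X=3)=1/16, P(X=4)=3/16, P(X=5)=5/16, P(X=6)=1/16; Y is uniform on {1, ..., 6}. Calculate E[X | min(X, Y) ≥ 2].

56/15

P(min(X, Y) ≥ 2) = 25/32.
Summing X·P(x,y) over outcomes with min(X, Y) ≥ 2 gives 35/12.
E[X | min(X, Y) ≥ 2] = (35/12) / (25/32) = 56/15.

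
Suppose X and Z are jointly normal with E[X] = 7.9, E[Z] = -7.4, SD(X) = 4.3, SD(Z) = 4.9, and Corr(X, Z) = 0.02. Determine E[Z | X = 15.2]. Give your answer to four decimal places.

For a bivariate normal, E[Z | X=x] = μ_Z + ρ·(σ_Z/σ_X)·(x − μ_X).
E[Z | X=15.2] = -7.4 + (0.02)·(4.9/4.3)·(15.2 − (7.9)) = -7.4 + (0.022791)·(7.3) = -7.2336.

-7.2336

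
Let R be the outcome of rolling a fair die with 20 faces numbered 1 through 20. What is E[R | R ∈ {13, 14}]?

27/2

P(R ∈ {13, 14}) = 1/10.
Σ over the event: 13·1/20 + 14·1/20 = 27/20.
E[R | R ∈ {13, 14}] = (27/20) / (1/10) = 27/2.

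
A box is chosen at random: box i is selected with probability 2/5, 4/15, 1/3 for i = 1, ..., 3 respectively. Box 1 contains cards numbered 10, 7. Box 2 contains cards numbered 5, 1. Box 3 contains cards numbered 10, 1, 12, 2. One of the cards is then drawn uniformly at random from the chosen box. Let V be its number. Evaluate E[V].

E[V | box 1] = (10+7)/2 = 17/2.
E[V | box 2] = (5+1)/2 = 3.
E[V | box 3] = (10+1+12+2)/4 = 25/4.
By the law of total expectation,
E[V] = (2/5)·(17/2) + (4/15)·(3) + (1/3)·(25/4) = 377/60.

377/60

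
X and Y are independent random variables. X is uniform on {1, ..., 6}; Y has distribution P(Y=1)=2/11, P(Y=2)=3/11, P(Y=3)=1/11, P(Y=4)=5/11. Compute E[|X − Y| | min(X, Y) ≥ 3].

P(min(X, Y) ≥ 3) = 4/11.
Summing |X−Y|·P(x,y) over outcomes with min(X, Y) ≥ 3 gives 13/33.
E[|X − Y| | min(X, Y) ≥ 3] = (13/33) / (4/11) = 13/12.

13/12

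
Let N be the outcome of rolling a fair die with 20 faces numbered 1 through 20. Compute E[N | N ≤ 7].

4

Given N ≤ 7, N is equally likely to be any of {1, 2, 3, 4, 5, 6, 7}.
E[N | N ≤ 7] = (1 + 2 + 3 + 4 + 5 + 6 + 7) / 7 = 4.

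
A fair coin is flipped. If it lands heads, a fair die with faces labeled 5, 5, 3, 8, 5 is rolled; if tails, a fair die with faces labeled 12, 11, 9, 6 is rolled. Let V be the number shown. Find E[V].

147/20

E[V | heads] = (5+5+3+8+5)/5 = 26/5.
E[V | tails] = (12+11+9+6)/4 = 19/2.
By the law of total expectation,
E[V] = (1/2)·(26/5) + (1/2)·(19/2) = 147/20.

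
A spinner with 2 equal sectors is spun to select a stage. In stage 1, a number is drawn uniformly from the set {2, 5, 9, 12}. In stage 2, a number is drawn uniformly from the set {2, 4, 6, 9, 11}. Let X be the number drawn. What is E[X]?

E[X | stage 1] = (2+5+9+12)/4 = 7.
E[X | stage 2] = (2+4+6+9+11)/5 = 32/5.
By the law of total expectation,
E[X] = (1/2)·(7) + (1/2)·(32/5) = 67/10.

67/10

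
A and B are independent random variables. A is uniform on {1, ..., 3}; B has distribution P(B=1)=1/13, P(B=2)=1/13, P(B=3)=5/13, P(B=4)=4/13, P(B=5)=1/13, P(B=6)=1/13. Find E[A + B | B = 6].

P(B = 6) = 1/13.
Summing (A+B)·P(x,y) over outcomes with B = 6 gives 8/13.
E[A + B | B = 6] = (8/13) / (1/13) = 8.

8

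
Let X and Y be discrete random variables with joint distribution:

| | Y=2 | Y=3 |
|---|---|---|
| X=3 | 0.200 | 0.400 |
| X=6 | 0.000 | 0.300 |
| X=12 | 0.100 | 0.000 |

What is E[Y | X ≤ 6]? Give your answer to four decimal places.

2.7778

P(X ≤ 6) = 0.900.
Summing Y·P(X=x,Y=y) over the conditioning event gives 2.500.
E[Y | X ≤ 6] = (2.500) / (0.900) = 2.7778.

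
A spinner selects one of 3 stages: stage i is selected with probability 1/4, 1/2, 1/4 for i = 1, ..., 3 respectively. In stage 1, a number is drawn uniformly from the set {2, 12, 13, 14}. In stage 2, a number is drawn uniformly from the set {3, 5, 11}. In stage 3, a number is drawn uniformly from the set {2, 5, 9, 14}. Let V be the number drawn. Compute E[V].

E[V | stage 1] = (2+12+13+14)/4 = 41/4.
E[V | stage 2] = (3+5+11)/3 = 19/3.
E[V | stage 3] = (2+5+9+14)/4 = 15/2.
E[V] = (1/4)·(41/4) + (1/2)·(19/3) + (1/4)·(15/2) = 365/48.

365/48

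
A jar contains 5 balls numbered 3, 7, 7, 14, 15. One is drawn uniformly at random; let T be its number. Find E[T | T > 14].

15

P(T > 14) = 1/5.
Σ over the event: 15·1/5 = 3.
E[T | T > 14] = (3) / (1/5) = 15.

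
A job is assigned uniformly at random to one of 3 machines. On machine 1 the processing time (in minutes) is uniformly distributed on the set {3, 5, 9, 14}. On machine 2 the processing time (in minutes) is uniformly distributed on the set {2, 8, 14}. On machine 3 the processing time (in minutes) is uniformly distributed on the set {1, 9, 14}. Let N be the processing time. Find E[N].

95/12

E[N | machine 1] = (3+5+9+14)/4 = 31/4.
E[N | machine 2] = (2+8+14)/3 = 8.
E[N | machine 3] = (1+9+14)/3 = 8.
By the law of total expectation,
E[N] = (1/3)·(31/4) + (1/3)·(8) + (1/3)·(8) = 95/12.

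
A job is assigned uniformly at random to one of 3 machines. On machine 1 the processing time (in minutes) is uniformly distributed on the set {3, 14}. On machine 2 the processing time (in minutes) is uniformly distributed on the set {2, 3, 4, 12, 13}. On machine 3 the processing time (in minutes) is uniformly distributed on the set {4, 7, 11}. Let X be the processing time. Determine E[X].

679/90

E[X | machine 1] = (3+14)/2 = 17/2.
E[X | machine 2] = (2+3+4+12+13)/5 = 34/5.
E[X | machine 3] = (4+7+11)/3 = 22/3.
By the law of total expectation,
E[X] = (1/3)·(17/2) + (1/3)·(34/5) + (1/3)·(22/3) = 679/90.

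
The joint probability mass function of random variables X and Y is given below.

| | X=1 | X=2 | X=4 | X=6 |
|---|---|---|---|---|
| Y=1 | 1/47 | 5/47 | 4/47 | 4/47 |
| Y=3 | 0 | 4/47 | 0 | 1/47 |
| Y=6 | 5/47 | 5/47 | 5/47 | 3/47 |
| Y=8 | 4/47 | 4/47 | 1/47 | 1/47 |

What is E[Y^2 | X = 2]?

53/2

P(X = 2) = 18/47.
Σ Y^2·P over the event = 1·(5/47) + 9·(4/47) + 36·(5/47) + 64·(4/47) = 477/47.
E[Y^2 | X = 2] = (477/47) / (18/47) = 53/2.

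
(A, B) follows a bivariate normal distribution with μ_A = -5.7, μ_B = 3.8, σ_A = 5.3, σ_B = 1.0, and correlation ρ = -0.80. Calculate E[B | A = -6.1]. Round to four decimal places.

3.8604

For a bivariate normal, E[B | A=x] = μ_B + ρ·(σ_B/σ_A)·(x − μ_A).
E[B | A=-6.1] = 3.8 + (-0.80)·(1.0/5.3)·(-6.1 − (-5.7)) = 3.8 + (-0.15094)·(-0.4) = 3.8604.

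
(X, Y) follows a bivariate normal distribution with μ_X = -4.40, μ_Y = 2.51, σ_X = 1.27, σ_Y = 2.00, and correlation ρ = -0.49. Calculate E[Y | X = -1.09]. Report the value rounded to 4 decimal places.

The regression of Y on X has slope ρ·σ_Y/σ_X and passes through (μ_X, μ_Y).
E[Y | X=-1.09] = 2.51 + (-0.49)·(2.00/1.27)·(-1.09 − (-4.40)) = 2.51 + (-0.77165)·(3.31) = -0.0442.

-0.0442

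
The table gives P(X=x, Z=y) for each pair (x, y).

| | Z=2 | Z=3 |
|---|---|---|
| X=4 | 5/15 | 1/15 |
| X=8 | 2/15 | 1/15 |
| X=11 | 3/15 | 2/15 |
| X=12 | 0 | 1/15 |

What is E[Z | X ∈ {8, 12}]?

5/2

P(X ∈ {8, 12}) = 4/15.
Summing Z·P(X=x,Z=y) over the conditioning event gives 2/3.
E[Z | X ∈ {8, 12}] = (2/3) / (4/15) = 5/2.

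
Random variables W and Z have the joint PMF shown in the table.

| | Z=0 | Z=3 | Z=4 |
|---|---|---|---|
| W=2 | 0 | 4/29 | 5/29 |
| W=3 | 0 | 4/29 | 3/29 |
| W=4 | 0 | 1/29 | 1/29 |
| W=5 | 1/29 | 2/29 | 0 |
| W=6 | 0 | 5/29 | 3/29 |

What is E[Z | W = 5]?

P(W = 5) = 3/29.
Summing Z·P(W=x,Z=y) over the conditioning event gives 6/29.
E[Z | W = 5] = (6/29) / (3/29) = 2.

2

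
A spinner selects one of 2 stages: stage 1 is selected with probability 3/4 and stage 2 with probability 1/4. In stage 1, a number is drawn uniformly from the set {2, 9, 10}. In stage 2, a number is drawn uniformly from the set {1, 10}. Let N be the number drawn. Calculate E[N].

53/8

E[N | stage 1] = (2+9+10)/3 = 7.
E[N | stage 2] = (1+10)/2 = 11/2.
E[N] = (3/4)·(7) + (1/4)·(11/2) = 53/8.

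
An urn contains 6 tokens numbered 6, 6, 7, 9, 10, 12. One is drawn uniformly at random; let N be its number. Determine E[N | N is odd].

8

P(N is odd) = 1/3.
Σ over the event: 7·1/6 + 9·1/6 = 8/3.
E[N | N is odd] = (8/3) / (1/3) = 8.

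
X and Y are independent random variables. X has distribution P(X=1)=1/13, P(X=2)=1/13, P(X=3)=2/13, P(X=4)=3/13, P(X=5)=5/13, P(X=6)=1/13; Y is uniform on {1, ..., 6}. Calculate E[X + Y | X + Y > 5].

P(X + Y > 5) = 32/39.
Summing (X+Y)·P(x,y) over outcomes with X + Y > 5 gives 263/39.
E[X + Y | X + Y > 5] = (263/39) / (32/39) = 263/32.

263/32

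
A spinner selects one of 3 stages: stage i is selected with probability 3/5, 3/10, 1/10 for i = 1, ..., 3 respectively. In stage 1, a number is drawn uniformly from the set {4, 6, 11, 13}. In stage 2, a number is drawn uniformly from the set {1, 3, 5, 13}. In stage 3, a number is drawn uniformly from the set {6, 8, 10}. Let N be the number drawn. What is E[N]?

E[N | stage 1] = (4+6+11+13)/4 = 17/2.
E[N | stage 2] = (1+3+5+13)/4 = 11/2.
E[N | stage 3] = (6+8+10)/3 = 8.
E[N] = (3/5)·(17/2) + (3/10)·(11/2) + (1/10)·(8) = 151/20.

151/20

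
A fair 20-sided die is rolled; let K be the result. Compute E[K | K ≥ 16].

18

Given K ≥ 16, K is equally likely to be any of {16, 17, 18, 19, 20}.
E[K | K ≥ 16] = (16 + 17 + 18 + 19 + 20) / 5 = 18.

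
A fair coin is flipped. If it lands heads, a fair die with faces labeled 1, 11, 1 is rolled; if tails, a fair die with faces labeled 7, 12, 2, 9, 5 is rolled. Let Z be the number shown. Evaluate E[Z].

E[Z | heads] = (1+11+1)/3 = 13/3.
E[Z | tails] = (7+12+2+9+5)/5 = 7.
By the law of total expectation,
E[Z] = (1/2)·(13/3) + (1/2)·(7) = 17/3.

17/3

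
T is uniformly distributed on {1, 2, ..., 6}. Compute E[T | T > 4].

11/2

Given T > 4, T is equally likely to be any of {5, 6}.
E[T | T > 4] = (5 + 6) / 2 = 11/2.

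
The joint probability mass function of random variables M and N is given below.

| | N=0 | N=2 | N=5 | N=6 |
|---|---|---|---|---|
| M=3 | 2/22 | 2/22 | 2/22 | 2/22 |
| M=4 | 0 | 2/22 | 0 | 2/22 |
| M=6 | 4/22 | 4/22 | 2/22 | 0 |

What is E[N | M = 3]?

P(M = 3) = 4/11.
Summing N·P(M=x,N=y) over the conditioning event gives 13/11.
E[N | M = 3] = (13/11) / (4/11) = 13/4.

13/4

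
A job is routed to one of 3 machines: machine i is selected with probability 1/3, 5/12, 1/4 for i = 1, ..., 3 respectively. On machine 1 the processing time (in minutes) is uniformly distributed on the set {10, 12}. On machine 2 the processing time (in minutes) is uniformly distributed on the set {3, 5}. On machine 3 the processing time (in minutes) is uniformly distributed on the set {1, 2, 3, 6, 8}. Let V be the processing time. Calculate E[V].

19/3

E[V | machine 1] = (10+12)/2 = 11.
E[V | machine 2] = (3+5)/2 = 4.
E[V | machine 3] = (1+2+3+6+8)/5 = 4.
E[V] = (1/3)·(11) + (5/12)·(4) + (1/4)·(4) = 19/3.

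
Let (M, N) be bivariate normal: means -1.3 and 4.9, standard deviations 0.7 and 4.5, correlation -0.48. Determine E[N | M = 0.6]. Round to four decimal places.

For a bivariate normal, E[N | M=x] = μ_N + ρ·(σ_N/σ_M)·(x − μ_M).
E[N | M=0.6] = 4.9 + (-0.48)·(4.5/0.7)·(0.6 − (-1.3)) = 4.9 + (-3.085714)·(1.9) = -0.9629.

-0.9629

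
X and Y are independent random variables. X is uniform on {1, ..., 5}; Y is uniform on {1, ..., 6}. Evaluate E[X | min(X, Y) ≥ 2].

7/2

P(min(X, Y) ≥ 2) = 2/3.
Summing X·P(x,y) over outcomes with min(X, Y) ≥ 2 gives 7/3.
E[X | min(X, Y) ≥ 2] = (7/3) / (2/3) = 7/2.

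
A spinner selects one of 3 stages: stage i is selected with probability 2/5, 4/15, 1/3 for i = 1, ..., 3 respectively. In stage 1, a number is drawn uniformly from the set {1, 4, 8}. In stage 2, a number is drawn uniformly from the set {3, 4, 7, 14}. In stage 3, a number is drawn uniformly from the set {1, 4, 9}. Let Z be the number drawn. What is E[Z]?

E[Z | stage 1] = (1+4+8)/3 = 13/3.
E[Z | stage 2] = (3+4+7+14)/4 = 7.
E[Z | stage 3] = (1+4+9)/3 = 14/3.
By the law of total expectation,
E[Z] = (2/5)·(13/3) + (4/15)·(7) + (1/3)·(14/3) = 232/45.

232/45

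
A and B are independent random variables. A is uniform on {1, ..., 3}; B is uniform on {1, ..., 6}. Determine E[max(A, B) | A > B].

Outcomes with A > B: (2,1), (3,1), (3,2), each with probability 1/18.
E[max(A, B) | A > B] = (2 + 3 + 3) / 3 = 8/3.

8/3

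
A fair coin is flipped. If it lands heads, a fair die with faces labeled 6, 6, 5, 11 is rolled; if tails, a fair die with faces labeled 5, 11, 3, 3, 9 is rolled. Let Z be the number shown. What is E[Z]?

33/5

E[Z | heads] = (6+6+5+11)/4 = 7.
E[Z | tails] = (5+11+3+3+9)/5 = 31/5.
E[Z] = (1/2)·(7) + (1/2)·(31/5) = 33/5.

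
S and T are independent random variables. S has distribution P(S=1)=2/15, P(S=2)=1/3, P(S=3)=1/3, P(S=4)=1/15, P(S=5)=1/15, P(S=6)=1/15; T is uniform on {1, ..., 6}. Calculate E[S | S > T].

34/9

P(S > T) = 3/10.
Summing S·P(x,y) over outcomes with S > T gives 17/15.
E[S | S > T] = (17/15) / (3/10) = 34/9.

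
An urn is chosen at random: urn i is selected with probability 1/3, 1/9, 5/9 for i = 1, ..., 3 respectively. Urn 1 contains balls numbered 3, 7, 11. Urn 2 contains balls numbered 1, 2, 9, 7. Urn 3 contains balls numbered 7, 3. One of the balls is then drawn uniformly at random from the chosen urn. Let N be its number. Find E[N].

E[N | urn 1] = (3+7+11)/3 = 7.
E[N | urn 2] = (1+2+9+7)/4 = 19/4.
E[N | urn 3] = (7+3)/2 = 5.
By the law of total expectation,
E[N] = (1/3)·(7) + (1/9)·(19/4) + (5/9)·(5) = 203/36.

203/36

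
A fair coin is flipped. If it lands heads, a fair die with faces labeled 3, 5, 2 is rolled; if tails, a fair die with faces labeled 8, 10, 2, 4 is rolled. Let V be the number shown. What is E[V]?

E[V | heads] = (3+5+2)/3 = 10/3.
E[V | tails] = (8+10+2+4)/4 = 6.
E[V] = (1/2)·(10/3) + (1/2)·(6) = 14/3.

14/3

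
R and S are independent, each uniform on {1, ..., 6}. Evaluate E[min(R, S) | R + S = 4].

4/3

Outcomes with R + S = 4: (1,3), (2,2), (3,1), each with probability 1/36.
E[min(R, S) | R + S = 4] = (1 + 2 + 1) / 3 = 4/3.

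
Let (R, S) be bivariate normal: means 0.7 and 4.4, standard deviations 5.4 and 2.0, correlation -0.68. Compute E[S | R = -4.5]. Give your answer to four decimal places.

5.7096

The regression of S on R has slope ρ·σ_S/σ_R and passes through (μ_R, μ_S).
E[S | R=-4.5] = 4.4 + (-0.68)·(2.0/5.4)·(-4.5 − (0.7)) = 4.4 + (-0.25185)·(-5.2) = 5.7096.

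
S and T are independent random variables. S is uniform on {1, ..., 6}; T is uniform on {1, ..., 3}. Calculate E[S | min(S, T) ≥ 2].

P(min(S, T) ≥ 2) = 5/9.
Summing S·P(x,y) over outcomes with min(S, T) ≥ 2 gives 20/9.
E[S | min(S, T) ≥ 2] = (20/9) / (5/9) = 4.

4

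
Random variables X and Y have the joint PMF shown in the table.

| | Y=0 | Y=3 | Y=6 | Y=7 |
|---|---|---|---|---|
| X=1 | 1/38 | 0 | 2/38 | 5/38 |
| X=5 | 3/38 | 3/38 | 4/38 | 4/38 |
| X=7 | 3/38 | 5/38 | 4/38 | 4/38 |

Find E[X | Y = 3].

25/4

P(Y = 3) = 4/19.
Σ X·P over the event = 5·(3/38) + 7·(5/38) = 25/19.
E[X | Y = 3] = (25/19) / (4/19) = 25/4.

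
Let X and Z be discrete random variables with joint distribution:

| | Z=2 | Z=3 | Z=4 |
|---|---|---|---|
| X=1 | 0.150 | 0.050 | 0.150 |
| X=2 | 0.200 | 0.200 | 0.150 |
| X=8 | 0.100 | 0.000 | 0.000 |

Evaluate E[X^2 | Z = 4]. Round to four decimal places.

2.5000

P(Z = 4) = 0.300.
Summing X^2·P(X=x,Z=y) over the conditioning event gives 0.750.
E[X^2 | Z = 4] = (0.750) / (0.300) = 2.5000.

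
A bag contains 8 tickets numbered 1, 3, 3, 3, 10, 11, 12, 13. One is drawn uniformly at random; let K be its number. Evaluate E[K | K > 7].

23/2

P(K > 7) = 1/2.
Σ over the event: 10·1/8 + 11·1/8 + 12·1/8 + 13·1/8 = 23/4.
E[K | K > 7] = (23/4) / (1/2) = 23/2.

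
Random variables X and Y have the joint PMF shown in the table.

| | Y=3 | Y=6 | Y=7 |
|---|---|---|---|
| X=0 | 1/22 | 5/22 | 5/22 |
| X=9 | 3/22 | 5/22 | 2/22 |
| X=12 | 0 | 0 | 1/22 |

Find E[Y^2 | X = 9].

61/2

P(X = 9) = 5/11.
Σ Y^2·P over the event = 9·(3/22) + 36·(5/22) + 49·(2/22) = 305/22.
E[Y^2 | X = 9] = (305/22) / (5/11) = 61/2.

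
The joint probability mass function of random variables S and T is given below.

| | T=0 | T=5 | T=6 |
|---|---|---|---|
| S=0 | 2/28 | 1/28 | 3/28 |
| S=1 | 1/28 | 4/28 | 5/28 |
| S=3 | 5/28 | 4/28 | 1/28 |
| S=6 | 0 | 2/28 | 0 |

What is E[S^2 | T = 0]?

23/4

P(T = 0) = 2/7.
Σ S^2·P over the event = 0·(2/28) + 1·(1/28) + 9·(5/28) = 23/14.
E[S^2 | T = 0] = (23/14) / (2/7) = 23/4.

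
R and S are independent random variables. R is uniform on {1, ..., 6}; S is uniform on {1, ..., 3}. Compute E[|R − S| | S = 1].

Outcomes with S = 1: (1,1), (2,1), (3,1), (4,1), (5,1), (6,1), each with probability 1/18.
E[|R − S| | S = 1] = (0 + 1 + 2 + 3 + 4 + 5) / 6 = 5/2.

5/2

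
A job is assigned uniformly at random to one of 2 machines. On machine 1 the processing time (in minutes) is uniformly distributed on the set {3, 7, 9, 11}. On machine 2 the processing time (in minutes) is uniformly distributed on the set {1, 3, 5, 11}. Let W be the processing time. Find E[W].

E[W | machine 1] = (3+7+9+11)/4 = 15/2.
E[W | machine 2] = (1+3+5+11)/4 = 5.
E[W] = (1/2)·(15/2) + (1/2)·(5) = 25/4.

25/4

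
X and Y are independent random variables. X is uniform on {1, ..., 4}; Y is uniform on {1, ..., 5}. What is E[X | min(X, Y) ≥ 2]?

P(min(X, Y) ≥ 2) = 3/5.
Summing X·P(x,y) over outcomes with min(X, Y) ≥ 2 gives 9/5.
E[X | min(X, Y) ≥ 2] = (9/5) / (3/5) = 3.

3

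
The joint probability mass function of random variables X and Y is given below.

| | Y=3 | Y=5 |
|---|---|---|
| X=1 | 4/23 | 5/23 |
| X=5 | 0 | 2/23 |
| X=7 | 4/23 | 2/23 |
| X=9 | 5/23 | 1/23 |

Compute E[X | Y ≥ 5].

P(Y ≥ 5) = 10/23.
Summing X·P(X=x,Y=y) over the conditioning event gives 38/23.
E[X | Y ≥ 5] = (38/23) / (10/23) = 19/5.

19/5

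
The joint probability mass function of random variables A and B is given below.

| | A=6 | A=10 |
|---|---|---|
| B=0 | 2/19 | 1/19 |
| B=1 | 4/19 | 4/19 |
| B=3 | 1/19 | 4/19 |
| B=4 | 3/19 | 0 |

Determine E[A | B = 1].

P(B = 1) = 8/19.
Σ A·P over the event = 6·(4/19) + 10·(4/19) = 64/19.
E[A | B = 1] = (64/19) / (8/19) = 8.

8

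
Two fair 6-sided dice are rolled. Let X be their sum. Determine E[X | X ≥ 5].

P(X ≥ 5) = 5/6.
Σ over the event: 5·1/9 + 6·5/36 + 7·1/6 + 8·5/36 + 9·1/9 + 10·1/12 + 11·1/18 + 12·1/36 = 58/9.
E[X | X ≥ 5] = (58/9) / (5/6) = 116/15.

116/15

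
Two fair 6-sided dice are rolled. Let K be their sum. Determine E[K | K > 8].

P(K > 8) = 5/18.
Σ over the event: 9·1/9 + 10·1/12 + 11·1/18 + 12·1/36 = 25/9.
E[K | K > 8] = (25/9) / (5/18) = 10.

10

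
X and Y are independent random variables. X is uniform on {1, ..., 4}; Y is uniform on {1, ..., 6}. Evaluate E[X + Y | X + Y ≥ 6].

P(X + Y ≥ 6) = 7/12.
Summing (X+Y)·P(x,y) over outcomes with X + Y ≥ 6 gives 13/3.
E[X + Y | X + Y ≥ 6] = (13/3) / (7/12) = 52/7.

52/7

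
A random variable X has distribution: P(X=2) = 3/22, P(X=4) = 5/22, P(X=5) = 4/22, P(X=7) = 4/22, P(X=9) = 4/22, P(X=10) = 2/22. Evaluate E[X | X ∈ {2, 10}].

P(X ∈ {2, 10}) = 5/22.
Σ over the event: 2·3/22 + 10·1/11 = 13/11.
E[X | X ∈ {2, 10}] = (13/11) / (5/22) = 26/5.

26/5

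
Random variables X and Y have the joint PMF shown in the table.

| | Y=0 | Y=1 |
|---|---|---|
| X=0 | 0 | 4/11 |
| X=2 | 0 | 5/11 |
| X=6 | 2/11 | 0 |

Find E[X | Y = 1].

10/9

P(Y = 1) = 9/11.
Σ X·P over the event = 0·(4/11) + 2·(5/11) = 10/11.
E[X | Y = 1] = (10/11) / (9/11) = 10/9.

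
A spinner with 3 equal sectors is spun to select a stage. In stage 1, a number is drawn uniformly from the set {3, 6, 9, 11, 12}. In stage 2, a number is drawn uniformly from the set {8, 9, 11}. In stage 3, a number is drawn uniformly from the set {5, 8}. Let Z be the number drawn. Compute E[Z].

721/90

E[Z | stage 1] = (3+6+9+11+12)/5 = 41/5.
E[Z | stage 2] = (8+9+11)/3 = 28/3.
E[Z | stage 3] = (5+8)/2 = 13/2.
By the law of total expectation,
E[Z] = (1/3)·(41/5) + (1/3)·(28/3) + (1/3)·(13/2) = 721/90.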